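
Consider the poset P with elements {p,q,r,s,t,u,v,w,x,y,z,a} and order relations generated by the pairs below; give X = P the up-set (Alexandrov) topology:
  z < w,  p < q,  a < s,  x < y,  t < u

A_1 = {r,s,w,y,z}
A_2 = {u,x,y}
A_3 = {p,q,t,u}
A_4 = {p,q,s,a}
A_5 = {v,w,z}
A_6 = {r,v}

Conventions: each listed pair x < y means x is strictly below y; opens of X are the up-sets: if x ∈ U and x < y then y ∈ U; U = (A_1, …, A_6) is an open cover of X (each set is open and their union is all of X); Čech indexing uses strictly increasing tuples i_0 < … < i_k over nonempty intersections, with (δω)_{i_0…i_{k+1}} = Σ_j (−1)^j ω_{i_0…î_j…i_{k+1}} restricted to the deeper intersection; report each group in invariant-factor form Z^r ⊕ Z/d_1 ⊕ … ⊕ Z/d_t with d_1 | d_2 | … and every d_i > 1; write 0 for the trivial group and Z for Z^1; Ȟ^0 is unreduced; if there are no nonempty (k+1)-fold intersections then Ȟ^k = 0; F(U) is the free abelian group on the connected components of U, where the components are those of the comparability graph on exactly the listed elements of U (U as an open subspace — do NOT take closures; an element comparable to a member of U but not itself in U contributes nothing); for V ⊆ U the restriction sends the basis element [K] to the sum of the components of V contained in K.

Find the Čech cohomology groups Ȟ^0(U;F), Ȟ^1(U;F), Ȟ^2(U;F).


Ȟ^0 = Z^7,  Ȟ^1 = 0,  Ȟ^2 = 0

intersection data:
  A12={y} A14={s} A15={w,z} A16={r} A23={u} A34={p,q} A56={v}
components per intersection:
  A1: {r} {s} {w,z} {y}
  A2: {u} {x,y}
  A3: {p,q} {t,u}
  A4: {p,q} {s,a}
  A5: {v} {w,z}
  A6: {r} {v}
  A12: {y}
  A14: {s}
  A15: {w,z}
  A16: {r}
  A23: {u}
  A34: {p,q}
  A56: {v}
C dims 14,7; δ0: rk 7, SNF 1^7
Ȟ^0 = (14 − 7) − 0 = 7, so Ȟ^0 ≅ Z^7
Ȟ^1 = (7 − 0) − 7 = 0, so Ȟ^1 ≅ 0
Ȟ^2 = (0 − 0) − 0 = 0, so Ȟ^2 ≅ 0


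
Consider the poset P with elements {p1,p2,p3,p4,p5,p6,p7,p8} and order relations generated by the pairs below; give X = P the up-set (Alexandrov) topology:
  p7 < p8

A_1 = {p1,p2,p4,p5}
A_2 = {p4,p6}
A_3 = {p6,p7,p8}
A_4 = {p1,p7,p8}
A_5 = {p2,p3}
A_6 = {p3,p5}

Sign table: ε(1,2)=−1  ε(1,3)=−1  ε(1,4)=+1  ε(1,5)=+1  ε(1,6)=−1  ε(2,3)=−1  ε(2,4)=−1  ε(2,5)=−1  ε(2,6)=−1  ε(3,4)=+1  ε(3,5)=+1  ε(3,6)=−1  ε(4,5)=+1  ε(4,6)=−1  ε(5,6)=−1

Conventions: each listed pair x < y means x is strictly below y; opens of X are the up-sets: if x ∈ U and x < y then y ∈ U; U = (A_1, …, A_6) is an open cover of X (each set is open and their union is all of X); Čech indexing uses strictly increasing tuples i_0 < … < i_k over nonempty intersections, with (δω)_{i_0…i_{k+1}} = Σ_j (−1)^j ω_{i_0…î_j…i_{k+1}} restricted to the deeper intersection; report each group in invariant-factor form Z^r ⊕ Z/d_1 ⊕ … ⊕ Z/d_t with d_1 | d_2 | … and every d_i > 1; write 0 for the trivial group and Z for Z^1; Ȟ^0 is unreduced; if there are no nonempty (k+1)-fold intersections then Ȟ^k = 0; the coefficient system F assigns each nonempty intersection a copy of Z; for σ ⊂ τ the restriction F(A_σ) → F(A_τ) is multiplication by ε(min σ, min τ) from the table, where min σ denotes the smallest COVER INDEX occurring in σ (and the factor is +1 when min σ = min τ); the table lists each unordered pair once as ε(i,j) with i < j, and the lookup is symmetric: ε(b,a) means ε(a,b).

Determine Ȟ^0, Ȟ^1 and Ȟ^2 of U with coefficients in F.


Ȟ^0 ≅ Z, Ȟ^1 ≅ Z^2, Ȟ^2 ≅ 0

cover nerve:
  A12={p4} A14={p1} A15={p2} A16={p5} A23={p6} A34={p7,p8} A56={p3}
C dims 6,7; δ0: rk 5, SNF 1^5
Ȟ^0: (6−5)−0=1 ⇒ Z
Ȟ^1: (7−0)−5=2 ⇒ Z^2
Ȟ^2: (0−0)−0=0 ⇒ 0


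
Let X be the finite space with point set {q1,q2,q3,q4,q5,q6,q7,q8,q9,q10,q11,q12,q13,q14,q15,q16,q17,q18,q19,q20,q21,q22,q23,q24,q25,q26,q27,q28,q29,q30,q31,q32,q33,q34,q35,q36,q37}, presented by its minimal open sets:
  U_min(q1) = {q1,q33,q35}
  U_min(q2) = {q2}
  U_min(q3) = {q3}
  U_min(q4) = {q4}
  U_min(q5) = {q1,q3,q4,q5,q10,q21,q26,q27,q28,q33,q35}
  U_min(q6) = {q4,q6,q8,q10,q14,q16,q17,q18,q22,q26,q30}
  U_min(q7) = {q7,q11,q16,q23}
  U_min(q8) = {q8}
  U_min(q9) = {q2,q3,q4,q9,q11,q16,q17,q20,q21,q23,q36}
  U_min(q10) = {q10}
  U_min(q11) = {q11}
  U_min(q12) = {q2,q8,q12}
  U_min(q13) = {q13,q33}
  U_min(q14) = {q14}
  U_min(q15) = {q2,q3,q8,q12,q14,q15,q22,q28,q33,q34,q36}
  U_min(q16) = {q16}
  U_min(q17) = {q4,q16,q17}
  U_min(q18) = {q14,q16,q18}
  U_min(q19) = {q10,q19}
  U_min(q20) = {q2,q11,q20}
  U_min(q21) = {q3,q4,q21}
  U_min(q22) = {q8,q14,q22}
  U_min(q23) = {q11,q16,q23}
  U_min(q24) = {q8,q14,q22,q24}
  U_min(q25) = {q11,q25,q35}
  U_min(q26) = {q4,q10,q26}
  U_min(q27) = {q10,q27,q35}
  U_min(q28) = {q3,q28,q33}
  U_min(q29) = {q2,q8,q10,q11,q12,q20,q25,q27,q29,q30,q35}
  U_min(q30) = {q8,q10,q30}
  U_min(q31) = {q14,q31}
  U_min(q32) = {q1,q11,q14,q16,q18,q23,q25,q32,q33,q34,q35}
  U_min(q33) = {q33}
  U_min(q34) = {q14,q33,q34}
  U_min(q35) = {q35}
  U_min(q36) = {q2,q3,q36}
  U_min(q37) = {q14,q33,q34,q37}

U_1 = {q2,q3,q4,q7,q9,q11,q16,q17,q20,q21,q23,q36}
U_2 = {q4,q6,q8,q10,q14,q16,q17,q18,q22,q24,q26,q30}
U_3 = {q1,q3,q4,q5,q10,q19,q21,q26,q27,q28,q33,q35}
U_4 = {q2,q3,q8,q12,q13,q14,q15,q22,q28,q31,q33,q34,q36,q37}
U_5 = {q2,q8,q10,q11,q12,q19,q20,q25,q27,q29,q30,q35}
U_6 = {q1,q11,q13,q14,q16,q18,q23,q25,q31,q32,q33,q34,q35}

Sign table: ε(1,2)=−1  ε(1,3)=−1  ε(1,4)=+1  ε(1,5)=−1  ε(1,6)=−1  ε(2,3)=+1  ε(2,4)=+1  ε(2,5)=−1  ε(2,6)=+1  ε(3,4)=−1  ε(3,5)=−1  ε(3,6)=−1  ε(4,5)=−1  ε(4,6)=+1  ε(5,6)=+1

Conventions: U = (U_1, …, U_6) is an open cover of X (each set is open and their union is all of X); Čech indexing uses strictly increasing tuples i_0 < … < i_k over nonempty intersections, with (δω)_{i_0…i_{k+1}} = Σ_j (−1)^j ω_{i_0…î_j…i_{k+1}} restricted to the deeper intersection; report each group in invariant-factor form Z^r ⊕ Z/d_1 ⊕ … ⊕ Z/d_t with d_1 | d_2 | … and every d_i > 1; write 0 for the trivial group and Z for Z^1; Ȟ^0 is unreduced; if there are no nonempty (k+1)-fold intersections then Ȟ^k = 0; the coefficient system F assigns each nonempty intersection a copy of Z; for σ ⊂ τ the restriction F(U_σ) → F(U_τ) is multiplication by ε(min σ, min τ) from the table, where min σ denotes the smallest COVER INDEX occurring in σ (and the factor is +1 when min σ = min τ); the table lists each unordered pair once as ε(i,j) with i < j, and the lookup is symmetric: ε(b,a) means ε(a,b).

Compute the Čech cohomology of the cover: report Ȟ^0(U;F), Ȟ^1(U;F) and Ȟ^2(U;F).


Ȟ^0 = 0, Ȟ^1 = Z/2, Ȟ^2 = Z

nonempty overlaps:
  U12={q4,q16,q17} U13={q3,q4,q21} U14={q2,q3,q36} U15={q2,q11,q20} U16={q11,q16,q23} U23={q4,q10,q26} U24={q8,q14,q22} U25={q8,q10,q30} U26={q14,q16,q18} U34={q3,q28,q33} U35={q10,q19,q27,q35} U36={q1,q33,q35} U45={q2,q8,q12} U46={q13,q14,q31,q33,q34} U56={q11,q25,q35}
  U123={q4} U126={q16} U134={q3} U145={q2} U156={q11} U235={q10} U245={q8} U246={q14} U346={q33} U356={q35}
C dims 6,15,10; δ0: rk 6, SNF 1^5·2; δ1: rk 9, SNF 1^9
degree 0: 6−6−0 = 0 → Ȟ^0 ≅ 0
degree 1: 15−9−6 = 0 plus torsion [2] → Ȟ^1 ≅ Z/2
degree 2: 10−0−9 = 1 → Ȟ^2 ≅ Z


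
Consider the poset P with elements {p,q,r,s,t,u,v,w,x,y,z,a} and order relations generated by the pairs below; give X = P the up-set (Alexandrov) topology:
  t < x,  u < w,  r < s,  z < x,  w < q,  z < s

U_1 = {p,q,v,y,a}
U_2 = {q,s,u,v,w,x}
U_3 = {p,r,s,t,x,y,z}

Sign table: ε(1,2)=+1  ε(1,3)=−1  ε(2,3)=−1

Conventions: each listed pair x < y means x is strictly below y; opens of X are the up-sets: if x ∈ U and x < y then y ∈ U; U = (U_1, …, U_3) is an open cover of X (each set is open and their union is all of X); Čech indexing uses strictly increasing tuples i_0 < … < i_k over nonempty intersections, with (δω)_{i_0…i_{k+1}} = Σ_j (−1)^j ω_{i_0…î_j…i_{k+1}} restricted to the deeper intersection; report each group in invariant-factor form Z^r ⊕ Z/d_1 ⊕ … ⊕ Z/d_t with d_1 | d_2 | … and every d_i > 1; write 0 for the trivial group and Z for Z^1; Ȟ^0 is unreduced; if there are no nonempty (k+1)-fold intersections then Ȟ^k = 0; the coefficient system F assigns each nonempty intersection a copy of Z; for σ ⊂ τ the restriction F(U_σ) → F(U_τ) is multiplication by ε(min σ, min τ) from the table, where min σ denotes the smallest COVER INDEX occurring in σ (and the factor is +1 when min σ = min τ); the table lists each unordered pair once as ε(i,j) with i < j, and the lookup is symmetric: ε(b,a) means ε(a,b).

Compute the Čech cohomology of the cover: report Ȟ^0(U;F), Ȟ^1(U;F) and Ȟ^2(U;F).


Ȟ^0 ≅ Z, Ȟ^1 ≅ Z, Ȟ^2 ≅ 0

cover nerve:
  U12={q,v} U13={p,y} U23={s,x}
C dims 3,3; δ0: rk 2, SNF 1^2
Ȟ^0: (3−2)−0=1 ⇒ Z
Ȟ^1: (3−0)−2=1 ⇒ Z
Ȟ^2: (0−0)−0=0 ⇒ 0


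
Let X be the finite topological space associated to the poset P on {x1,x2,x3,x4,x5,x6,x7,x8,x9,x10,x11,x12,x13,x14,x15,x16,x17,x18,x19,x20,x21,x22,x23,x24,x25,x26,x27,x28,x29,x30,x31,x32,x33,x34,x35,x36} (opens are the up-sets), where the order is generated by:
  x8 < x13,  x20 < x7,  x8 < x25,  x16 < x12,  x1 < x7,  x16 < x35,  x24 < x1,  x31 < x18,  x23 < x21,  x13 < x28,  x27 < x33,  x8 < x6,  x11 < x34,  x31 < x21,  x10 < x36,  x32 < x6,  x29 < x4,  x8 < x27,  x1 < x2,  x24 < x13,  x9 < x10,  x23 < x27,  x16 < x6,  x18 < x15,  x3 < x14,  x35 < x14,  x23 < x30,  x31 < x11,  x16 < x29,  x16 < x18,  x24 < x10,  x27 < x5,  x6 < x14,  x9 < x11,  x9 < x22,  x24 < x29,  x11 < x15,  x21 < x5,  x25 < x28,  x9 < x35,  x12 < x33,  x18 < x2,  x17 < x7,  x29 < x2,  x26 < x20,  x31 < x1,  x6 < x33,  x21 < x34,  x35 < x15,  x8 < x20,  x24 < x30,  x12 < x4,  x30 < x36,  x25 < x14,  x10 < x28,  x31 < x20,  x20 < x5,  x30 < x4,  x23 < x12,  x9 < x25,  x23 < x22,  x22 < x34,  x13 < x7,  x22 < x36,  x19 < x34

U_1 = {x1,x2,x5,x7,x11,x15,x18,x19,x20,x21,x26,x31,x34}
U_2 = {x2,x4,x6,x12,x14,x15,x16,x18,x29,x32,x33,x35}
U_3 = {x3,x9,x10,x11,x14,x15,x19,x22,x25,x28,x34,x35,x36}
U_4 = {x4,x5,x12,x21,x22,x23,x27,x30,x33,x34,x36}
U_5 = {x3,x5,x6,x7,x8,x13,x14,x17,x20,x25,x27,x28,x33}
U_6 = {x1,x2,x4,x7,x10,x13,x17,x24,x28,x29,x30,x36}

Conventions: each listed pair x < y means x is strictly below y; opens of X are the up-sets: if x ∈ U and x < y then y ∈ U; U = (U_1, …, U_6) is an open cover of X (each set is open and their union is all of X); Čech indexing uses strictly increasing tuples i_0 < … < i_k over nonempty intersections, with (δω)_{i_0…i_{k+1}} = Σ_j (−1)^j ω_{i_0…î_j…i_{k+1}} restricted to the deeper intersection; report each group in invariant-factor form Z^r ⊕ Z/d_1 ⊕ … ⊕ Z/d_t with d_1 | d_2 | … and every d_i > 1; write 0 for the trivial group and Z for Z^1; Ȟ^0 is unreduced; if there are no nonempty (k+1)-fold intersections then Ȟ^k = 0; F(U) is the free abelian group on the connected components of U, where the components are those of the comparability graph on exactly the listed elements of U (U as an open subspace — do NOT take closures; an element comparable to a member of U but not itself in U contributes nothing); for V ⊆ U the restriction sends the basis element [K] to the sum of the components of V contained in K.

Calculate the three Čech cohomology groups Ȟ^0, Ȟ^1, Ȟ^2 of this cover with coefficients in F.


Ȟ^0(U;F) ≅ Z; Ȟ^1(U;F) ≅ 0; Ȟ^2(U;F) ≅ Z/2

nerve simplices:
  U12={x2,x15,x18} U13={x11,x15,x19,x34} U14={x5,x21,x34} U15={x5,x7,x20} U16={x1,x2,x7} U23={x14,x15,x35} U24={x4,x12,x33} U25={x6,x14,x33} U26={x2,x4,x29} U34={x22,x34,x36} U35={x3,x14,x25,x28} U36={x10,x28,x36} U45={x5,x27,x33} U46={x4,x30,x36} U56={x7,x13,x17,x28}
  U123={x15} U126={x2} U134={x34} U145={x5} U156={x7} U235={x14} U245={x33} U246={x4} U346={x36} U356={x28}
components per intersection:
  U1: {x1,x2,x5,x7,x11,x15,x18,x19,x20,x21,x26,x31,x34}
  U2: {x2,x4,x6,x12,x14,x15,x16,x18,x29,x32,x33,x35}
  U3: {x3,x9,x10,x11,x14,x15,x19,x22,x25,x28,x34,x35,x36}
  U4: {x4,x5,x12,x21,x22,x23,x27,x30,x33,x34,x36}
  U5: {x3,x5,x6,x7,x8,x13,x14,x17,x20,x25,x27,x28,x33}
  U6: {x1,x2,x4,x7,x10,x13,x17,x24,x28,x29,x30,x36}
  U12: {x2,x15,x18}
  U13: {x11,x15,x19,x34}
  U14: {x5,x21,x34}
  U15: {x5,x7,x20}
  U16: {x1,x2,x7}
  U23: {x14,x15,x35}
  U24: {x4,x12,x33}
  U25: {x6,x14,x33}
  U26: {x2,x4,x29}
  U34: {x22,x34,x36}
  U35: {x3,x14,x25,x28}
  U36: {x10,x28,x36}
  U45: {x5,x27,x33}
  U46: {x4,x30,x36}
  U56: {x7,x13,x17,x28}
  U123: {x15}
  U126: {x2}
  U134: {x34}
  U145: {x5}
  U156: {x7}
  U235: {x14}
  U245: {x33}
  U246: {x4}
  U346: {x36}
  U356: {x28}
C dims 6,15,10; δ0: rk 5, SNF 1^5; δ1: rk 10, SNF 1^9·2
degree 0: 6−5−0 = 1 → Ȟ^0 ≅ Z
degree 1: 15−10−5 = 0 → Ȟ^1 ≅ 0
degree 2: 10−0−10 = 0 plus torsion [2] → Ȟ^2 ≅ Z/2


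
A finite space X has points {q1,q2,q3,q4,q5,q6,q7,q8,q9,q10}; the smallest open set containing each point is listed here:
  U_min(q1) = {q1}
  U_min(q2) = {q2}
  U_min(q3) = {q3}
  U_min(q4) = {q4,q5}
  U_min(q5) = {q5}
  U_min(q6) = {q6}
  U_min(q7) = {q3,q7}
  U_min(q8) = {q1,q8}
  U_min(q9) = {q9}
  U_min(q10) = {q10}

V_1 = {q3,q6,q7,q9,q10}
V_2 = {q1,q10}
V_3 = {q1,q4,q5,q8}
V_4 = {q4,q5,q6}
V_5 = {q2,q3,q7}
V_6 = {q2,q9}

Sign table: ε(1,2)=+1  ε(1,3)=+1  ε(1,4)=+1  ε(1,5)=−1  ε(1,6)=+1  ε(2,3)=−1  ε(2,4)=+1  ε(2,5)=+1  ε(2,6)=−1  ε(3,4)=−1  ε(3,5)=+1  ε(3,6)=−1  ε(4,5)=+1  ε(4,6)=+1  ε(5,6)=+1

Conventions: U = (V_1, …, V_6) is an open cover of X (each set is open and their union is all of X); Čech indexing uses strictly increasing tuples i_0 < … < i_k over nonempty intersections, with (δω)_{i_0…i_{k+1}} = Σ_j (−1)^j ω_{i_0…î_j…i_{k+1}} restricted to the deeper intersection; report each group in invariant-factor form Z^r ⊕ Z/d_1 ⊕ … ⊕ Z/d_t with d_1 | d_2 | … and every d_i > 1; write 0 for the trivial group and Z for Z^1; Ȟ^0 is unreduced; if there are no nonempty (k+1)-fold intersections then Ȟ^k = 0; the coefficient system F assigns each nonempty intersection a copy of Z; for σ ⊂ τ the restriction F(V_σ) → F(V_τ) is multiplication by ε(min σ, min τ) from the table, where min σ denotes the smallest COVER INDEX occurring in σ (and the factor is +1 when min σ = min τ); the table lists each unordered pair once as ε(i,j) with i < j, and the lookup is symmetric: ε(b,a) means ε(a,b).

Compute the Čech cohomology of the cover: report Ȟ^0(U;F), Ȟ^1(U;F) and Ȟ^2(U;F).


Ȟ^0 = 0,  Ȟ^1 = Z ⊕ Z/2,  Ȟ^2 = 0

nerve of the cover:
  V12={q10} V14={q6} V15={q3,q7} V16={q9} V23={q1} V34={q4,q5} V56={q2}
C dims 6,7; δ0: rk 6, SNF 1^5·2
Ȟ^0 = (6 − 6) − 0 = 0, so Ȟ^0 ≅ 0
Ȟ^1 = (7 − 0) − 6 = 1 plus torsion [2], so Ȟ^1 ≅ Z ⊕ Z/2
Ȟ^2 = (0 − 0) − 0 = 0, so Ȟ^2 ≅ 0


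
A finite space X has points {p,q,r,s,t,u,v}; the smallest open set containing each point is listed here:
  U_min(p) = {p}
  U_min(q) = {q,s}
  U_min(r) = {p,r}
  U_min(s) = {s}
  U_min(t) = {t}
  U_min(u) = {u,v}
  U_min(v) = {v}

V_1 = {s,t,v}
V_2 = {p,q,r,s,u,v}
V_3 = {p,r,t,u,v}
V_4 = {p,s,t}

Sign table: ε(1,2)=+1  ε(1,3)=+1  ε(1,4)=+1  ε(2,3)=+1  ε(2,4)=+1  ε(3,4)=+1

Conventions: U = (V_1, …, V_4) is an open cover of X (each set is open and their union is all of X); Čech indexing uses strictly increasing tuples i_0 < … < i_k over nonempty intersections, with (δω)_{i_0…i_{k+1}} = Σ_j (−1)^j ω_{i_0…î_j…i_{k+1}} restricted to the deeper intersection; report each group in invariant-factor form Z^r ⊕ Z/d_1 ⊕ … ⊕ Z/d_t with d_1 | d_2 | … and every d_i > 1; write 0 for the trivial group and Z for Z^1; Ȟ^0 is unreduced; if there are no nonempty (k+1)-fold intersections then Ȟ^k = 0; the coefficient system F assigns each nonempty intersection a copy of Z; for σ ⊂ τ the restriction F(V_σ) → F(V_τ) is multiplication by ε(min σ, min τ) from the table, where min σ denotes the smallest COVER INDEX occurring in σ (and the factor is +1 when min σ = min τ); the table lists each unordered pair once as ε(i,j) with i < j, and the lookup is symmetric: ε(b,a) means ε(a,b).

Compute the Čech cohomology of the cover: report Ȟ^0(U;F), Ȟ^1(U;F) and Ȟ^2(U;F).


Ȟ^0(U;F) ≅ Z, Ȟ^1(U;F) ≅ 0, Ȟ^2(U;F) ≅ Z

nonempty overlaps:
  V12={s,v} V13={t,v} V14={s,t} V23={p,r,u,v} V24={p,s} V34={p,t}
  V123={v} V124={s} V134={t} V234={p}
C dims 4,6,4; δ0: rk 3, SNF 1^3; δ1: rk 3, SNF 1^3
degree 0: 4−3−0 = 1 → Ȟ^0 ≅ Z
degree 1: 6−3−3 = 0 → Ȟ^1 ≅ 0
degree 2: 4−0−3 = 1 → Ȟ^2 ≅ Z


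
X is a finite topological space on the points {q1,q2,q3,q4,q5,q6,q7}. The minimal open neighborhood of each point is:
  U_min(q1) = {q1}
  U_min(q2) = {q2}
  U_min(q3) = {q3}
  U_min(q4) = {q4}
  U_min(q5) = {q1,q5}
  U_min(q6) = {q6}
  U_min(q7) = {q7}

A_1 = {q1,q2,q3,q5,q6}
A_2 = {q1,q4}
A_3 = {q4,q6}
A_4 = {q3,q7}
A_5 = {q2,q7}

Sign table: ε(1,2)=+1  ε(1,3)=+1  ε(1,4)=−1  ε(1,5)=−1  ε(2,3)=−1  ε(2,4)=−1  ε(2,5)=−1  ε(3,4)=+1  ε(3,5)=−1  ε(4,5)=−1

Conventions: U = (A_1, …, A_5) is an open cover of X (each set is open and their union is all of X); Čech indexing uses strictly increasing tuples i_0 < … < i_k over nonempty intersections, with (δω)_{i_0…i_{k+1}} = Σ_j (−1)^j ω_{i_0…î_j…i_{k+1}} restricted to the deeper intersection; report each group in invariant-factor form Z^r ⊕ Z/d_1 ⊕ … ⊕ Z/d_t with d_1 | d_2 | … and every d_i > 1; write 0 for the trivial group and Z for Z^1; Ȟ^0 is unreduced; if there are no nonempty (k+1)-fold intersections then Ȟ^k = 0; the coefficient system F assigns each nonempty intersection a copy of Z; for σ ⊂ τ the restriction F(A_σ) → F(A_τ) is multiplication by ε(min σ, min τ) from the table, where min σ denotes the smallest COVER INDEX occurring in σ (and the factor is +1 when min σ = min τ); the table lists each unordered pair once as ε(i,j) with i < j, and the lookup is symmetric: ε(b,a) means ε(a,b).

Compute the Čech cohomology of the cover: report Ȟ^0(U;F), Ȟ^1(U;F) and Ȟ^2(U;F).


nonempty intersections:
  A12={q1} A13={q6} A14={q3} A15={q2} A23={q4} A45={q7}
C dims 5,6; δ0: rk 5, SNF 1^4·2
Ȟ^0: (5−5)−0=0 ⇒ 0
Ȟ^1: (6−0)−5=1 plus torsion [2] ⇒ Z ⊕ Z/2
Ȟ^2: (0−0)−0=0 ⇒ 0

Ȟ^0 ≅ 0,  Ȟ^1 ≅ Z ⊕ Z/2,  Ȟ^2 ≅ 0


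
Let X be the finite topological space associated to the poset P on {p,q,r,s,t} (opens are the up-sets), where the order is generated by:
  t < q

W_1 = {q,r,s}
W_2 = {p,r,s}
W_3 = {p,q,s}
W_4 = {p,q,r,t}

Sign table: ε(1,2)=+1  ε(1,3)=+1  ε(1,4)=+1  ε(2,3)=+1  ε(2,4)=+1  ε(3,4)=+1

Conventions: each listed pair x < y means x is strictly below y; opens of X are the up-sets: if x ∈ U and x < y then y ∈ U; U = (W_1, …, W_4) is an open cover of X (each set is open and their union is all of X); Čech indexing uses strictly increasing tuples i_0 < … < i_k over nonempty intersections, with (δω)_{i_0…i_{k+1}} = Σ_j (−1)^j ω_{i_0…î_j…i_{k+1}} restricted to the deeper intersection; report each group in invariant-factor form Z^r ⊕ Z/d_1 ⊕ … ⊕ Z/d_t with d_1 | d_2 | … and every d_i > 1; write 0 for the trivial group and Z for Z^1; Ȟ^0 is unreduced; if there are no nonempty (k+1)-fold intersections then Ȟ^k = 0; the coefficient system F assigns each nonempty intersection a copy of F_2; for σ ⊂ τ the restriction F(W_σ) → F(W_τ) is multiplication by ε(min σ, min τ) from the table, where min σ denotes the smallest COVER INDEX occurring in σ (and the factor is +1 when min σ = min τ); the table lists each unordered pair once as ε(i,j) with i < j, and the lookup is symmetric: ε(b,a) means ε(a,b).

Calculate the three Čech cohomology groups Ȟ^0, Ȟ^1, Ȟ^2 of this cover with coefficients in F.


Ȟ^0 = Z/2; Ȟ^1 = 0; Ȟ^2 = Z/2

nerve simplices:
  W12={r,s} W13={q,s} W14={q,r} W23={p,s} W24={p,r} W34={p,q}
  W123={s} W124={r} W134={q} W234={p}
C dims 4,6,4; δ0: rk_F2 3; δ1: rk_F2 3
degree 0: 4−3−0 = 1 → Ȟ^0 ≅ Z/2
degree 1: 6−3−3 = 0 → Ȟ^1 ≅ 0
degree 2: 4−0−3 = 1 → Ȟ^2 ≅ Z/2


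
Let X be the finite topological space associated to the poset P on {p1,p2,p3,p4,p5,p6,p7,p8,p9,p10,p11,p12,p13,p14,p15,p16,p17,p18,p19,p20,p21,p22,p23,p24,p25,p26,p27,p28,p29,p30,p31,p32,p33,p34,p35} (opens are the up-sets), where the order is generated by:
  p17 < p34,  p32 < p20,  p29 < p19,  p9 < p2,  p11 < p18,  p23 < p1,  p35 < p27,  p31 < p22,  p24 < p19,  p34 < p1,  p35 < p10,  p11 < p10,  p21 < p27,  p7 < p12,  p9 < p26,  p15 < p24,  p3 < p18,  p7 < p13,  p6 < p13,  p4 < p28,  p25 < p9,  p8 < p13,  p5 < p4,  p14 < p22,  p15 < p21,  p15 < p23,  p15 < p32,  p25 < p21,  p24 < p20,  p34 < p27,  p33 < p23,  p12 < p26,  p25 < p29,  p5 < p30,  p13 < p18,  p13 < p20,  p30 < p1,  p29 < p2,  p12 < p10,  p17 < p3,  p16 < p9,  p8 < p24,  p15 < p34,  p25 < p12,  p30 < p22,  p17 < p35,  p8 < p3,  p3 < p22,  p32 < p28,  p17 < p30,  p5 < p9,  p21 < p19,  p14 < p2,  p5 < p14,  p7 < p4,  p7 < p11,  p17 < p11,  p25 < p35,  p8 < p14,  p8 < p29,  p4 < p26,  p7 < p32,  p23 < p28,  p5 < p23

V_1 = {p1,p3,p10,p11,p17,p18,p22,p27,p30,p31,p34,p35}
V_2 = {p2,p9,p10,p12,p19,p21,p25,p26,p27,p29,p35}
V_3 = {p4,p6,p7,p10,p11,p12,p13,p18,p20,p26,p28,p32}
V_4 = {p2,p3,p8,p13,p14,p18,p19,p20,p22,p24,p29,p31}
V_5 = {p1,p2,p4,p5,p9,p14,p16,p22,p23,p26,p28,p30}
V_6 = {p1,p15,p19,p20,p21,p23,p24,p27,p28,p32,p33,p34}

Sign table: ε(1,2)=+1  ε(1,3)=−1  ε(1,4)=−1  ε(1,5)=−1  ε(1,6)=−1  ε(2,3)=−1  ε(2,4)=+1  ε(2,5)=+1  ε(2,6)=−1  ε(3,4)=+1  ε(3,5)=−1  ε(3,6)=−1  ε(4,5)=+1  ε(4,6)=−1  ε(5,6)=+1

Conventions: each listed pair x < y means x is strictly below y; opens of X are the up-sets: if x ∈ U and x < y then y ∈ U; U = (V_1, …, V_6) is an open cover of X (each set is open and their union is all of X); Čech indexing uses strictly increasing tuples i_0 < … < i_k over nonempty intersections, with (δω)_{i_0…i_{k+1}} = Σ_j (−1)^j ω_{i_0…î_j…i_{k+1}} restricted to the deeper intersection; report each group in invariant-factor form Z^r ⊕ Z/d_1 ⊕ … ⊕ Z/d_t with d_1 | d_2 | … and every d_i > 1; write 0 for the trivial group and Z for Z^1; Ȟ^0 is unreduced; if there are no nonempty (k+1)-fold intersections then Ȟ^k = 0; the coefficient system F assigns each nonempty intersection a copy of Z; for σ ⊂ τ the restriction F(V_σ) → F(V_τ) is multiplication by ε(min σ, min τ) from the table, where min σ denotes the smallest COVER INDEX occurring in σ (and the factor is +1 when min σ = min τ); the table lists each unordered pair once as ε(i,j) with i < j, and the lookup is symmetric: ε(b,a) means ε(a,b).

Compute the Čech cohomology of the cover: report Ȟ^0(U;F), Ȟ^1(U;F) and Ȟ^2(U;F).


Ȟ^0 ≅ 0; Ȟ^1 ≅ Z/2; Ȟ^2 ≅ Z

intersection data:
  V12={p10,p27,p35} V13={p10,p11,p18} V14={p3,p18,p22,p31} V15={p1,p22,p30} V16={p1,p27,p34} V23={p10,p12,p26} V24={p2,p19,p29} V25={p2,p9,p26} V26={p19,p21,p27} V34={p13,p18,p20} V35={p4,p26,p28} V36={p20,p28,p32} V45={p2,p14,p22} V46={p19,p20,p24} V56={p1,p23,p28}
  V123={p10} V126={p27} V134={p18} V145={p22} V156={p1} V235={p26} V245={p2} V246={p19} V346={p20} V356={p28}
C dims 6,15,10; δ0: rk 6, SNF 1^5·2; δ1: rk 9, SNF 1^9
Ȟ^0 = (6 − 6) − 0 = 0, so Ȟ^0 ≅ 0
Ȟ^1 = (15 − 9) − 6 = 0 plus torsion [2], so Ȟ^1 ≅ Z/2
Ȟ^2 = (10 − 0) − 9 = 1, so Ȟ^2 ≅ Z


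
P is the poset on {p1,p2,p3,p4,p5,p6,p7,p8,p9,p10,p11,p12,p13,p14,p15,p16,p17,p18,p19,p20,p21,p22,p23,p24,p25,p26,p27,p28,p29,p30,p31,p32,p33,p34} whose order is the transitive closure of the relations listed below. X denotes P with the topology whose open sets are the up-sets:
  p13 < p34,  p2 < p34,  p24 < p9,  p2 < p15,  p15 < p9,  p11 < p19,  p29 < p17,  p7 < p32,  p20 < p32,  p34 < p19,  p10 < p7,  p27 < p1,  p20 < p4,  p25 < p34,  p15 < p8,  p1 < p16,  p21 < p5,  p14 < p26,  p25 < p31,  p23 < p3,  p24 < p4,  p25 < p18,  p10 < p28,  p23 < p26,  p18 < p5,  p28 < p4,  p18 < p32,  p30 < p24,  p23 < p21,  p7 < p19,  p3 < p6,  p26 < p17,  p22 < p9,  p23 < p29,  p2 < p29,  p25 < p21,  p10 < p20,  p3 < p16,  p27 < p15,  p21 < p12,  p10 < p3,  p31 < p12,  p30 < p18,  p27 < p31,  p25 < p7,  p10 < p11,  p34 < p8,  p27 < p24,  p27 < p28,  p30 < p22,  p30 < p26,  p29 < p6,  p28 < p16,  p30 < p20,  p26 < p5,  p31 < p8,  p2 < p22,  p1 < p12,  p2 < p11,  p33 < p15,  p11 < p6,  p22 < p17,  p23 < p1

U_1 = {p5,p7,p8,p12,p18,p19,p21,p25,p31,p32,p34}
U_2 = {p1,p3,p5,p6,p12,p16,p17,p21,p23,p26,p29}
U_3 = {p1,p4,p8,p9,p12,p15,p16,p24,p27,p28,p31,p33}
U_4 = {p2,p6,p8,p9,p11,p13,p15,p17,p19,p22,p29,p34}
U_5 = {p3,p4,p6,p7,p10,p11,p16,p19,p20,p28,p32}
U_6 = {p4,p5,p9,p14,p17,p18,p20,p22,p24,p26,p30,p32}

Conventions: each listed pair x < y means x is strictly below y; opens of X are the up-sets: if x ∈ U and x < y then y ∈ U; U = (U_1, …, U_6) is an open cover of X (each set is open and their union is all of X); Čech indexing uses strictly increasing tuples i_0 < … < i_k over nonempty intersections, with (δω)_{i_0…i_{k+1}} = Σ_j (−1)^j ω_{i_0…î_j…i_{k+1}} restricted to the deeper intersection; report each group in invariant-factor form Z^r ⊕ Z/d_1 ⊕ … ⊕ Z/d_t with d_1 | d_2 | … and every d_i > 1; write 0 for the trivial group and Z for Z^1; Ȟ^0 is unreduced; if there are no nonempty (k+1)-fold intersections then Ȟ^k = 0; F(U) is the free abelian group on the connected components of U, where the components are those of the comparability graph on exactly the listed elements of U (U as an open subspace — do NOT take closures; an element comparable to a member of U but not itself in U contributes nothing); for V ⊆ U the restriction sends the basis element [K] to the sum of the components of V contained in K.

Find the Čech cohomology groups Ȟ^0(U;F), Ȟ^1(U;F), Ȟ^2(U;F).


Ȟ^0(U;F) ≅ Z; Ȟ^1(U;F) ≅ 0; Ȟ^2(U;F) ≅ Z/2

cover nerve:
  U12={p5,p12,p21} U13={p8,p12,p31} U14={p8,p19,p34} U15={p7,p19,p32} U16={p5,p18,p32} U23={p1,p12,p16} U24={p6,p17,p29} U25={p3,p6,p16} U26={p5,p17,p26} U34={p8,p9,p15} U35={p4,p16,p28} U36={p4,p9,p24} U45={p6,p11,p19} U46={p9,p17,p22} U56={p4,p20,p32}
  U123={p12} U126={p5} U134={p8} U145={p19} U156={p32} U235={p16} U245={p6} U246={p17} U346={p9} U356={p4}
components per intersection:
  U1: {p5,p7,p8,p12,p18,p19,p21,p25,p31,p32,p34}
  U2: {p1,p3,p5,p6,p12,p16,p17,p21,p23,p26,p29}
  U3: {p1,p4,p8,p9,p12,p15,p16,p24,p27,p28,p31,p33}
  U4: {p2,p6,p8,p9,p11,p13,p15,p17,p19,p22,p29,p34}
  U5: {p3,p4,p6,p7,p10,p11,p16,p19,p20,p28,p32}
  U6: {p4,p5,p9,p14,p17,p18,p20,p22,p24,p26,p30,p32}
  U12: {p5,p12,p21}
  U13: {p8,p12,p31}
  U14: {p8,p19,p34}
  U15: {p7,p19,p32}
  U16: {p5,p18,p32}
  U23: {p1,p12,p16}
  U24: {p6,p17,p29}
  U25: {p3,p6,p16}
  U26: {p5,p17,p26}
  U34: {p8,p9,p15}
  U35: {p4,p16,p28}
  U36: {p4,p9,p24}
  U45: {p6,p11,p19}
  U46: {p9,p17,p22}
  U56: {p4,p20,p32}
  U123: {p12}
  U126: {p5}
  U134: {p8}
  U145: {p19}
  U156: {p32}
  U235: {p16}
  U245: {p6}
  U246: {p17}
  U346: {p9}
  U356: {p4}
C dims 6,15,10; δ0: rk 5, SNF 1^5; δ1: rk 10, SNF 1^9·2
Ȟ^0: (6−5)−0=1 ⇒ Z
Ȟ^1: (15−10)−5=0 ⇒ 0
Ȟ^2: (10−0)−10=0 plus torsion [2] ⇒ Z/2


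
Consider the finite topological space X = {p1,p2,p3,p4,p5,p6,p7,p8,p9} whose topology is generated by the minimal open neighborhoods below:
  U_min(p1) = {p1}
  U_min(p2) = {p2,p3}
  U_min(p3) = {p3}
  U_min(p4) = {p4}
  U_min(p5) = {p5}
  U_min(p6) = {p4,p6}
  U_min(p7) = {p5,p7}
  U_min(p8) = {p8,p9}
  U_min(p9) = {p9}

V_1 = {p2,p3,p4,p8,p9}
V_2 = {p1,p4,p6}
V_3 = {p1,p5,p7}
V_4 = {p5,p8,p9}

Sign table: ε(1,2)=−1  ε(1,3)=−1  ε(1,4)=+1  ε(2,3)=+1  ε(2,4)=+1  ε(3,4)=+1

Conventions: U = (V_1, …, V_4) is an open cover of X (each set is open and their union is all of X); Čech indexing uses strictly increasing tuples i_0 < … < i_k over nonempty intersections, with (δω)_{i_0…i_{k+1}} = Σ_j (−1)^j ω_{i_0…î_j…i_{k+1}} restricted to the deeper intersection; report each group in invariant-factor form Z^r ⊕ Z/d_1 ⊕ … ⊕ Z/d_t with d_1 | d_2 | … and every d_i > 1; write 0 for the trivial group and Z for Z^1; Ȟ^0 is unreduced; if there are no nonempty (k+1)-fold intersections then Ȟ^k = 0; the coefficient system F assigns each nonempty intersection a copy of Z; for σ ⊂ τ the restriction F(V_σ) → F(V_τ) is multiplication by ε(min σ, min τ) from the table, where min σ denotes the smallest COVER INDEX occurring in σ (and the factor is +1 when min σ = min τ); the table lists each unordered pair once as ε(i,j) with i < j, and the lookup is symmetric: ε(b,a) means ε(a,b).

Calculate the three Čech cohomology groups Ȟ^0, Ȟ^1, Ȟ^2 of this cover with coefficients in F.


cover nerve:
  V12={p4} V14={p8,p9} V23={p1} V34={p5}
C dims 4,4; δ0: rk 4, SNF 1^3·2
Ȟ^0: (4−4)−0=0 ⇒ 0
Ȟ^1: (4−0)−4=0 plus torsion [2] ⇒ Z/2
Ȟ^2: (0−0)−0=0 ⇒ 0

Ȟ^0 ≅ 0,  Ȟ^1 ≅ Z/2,  Ȟ^2 ≅ 0


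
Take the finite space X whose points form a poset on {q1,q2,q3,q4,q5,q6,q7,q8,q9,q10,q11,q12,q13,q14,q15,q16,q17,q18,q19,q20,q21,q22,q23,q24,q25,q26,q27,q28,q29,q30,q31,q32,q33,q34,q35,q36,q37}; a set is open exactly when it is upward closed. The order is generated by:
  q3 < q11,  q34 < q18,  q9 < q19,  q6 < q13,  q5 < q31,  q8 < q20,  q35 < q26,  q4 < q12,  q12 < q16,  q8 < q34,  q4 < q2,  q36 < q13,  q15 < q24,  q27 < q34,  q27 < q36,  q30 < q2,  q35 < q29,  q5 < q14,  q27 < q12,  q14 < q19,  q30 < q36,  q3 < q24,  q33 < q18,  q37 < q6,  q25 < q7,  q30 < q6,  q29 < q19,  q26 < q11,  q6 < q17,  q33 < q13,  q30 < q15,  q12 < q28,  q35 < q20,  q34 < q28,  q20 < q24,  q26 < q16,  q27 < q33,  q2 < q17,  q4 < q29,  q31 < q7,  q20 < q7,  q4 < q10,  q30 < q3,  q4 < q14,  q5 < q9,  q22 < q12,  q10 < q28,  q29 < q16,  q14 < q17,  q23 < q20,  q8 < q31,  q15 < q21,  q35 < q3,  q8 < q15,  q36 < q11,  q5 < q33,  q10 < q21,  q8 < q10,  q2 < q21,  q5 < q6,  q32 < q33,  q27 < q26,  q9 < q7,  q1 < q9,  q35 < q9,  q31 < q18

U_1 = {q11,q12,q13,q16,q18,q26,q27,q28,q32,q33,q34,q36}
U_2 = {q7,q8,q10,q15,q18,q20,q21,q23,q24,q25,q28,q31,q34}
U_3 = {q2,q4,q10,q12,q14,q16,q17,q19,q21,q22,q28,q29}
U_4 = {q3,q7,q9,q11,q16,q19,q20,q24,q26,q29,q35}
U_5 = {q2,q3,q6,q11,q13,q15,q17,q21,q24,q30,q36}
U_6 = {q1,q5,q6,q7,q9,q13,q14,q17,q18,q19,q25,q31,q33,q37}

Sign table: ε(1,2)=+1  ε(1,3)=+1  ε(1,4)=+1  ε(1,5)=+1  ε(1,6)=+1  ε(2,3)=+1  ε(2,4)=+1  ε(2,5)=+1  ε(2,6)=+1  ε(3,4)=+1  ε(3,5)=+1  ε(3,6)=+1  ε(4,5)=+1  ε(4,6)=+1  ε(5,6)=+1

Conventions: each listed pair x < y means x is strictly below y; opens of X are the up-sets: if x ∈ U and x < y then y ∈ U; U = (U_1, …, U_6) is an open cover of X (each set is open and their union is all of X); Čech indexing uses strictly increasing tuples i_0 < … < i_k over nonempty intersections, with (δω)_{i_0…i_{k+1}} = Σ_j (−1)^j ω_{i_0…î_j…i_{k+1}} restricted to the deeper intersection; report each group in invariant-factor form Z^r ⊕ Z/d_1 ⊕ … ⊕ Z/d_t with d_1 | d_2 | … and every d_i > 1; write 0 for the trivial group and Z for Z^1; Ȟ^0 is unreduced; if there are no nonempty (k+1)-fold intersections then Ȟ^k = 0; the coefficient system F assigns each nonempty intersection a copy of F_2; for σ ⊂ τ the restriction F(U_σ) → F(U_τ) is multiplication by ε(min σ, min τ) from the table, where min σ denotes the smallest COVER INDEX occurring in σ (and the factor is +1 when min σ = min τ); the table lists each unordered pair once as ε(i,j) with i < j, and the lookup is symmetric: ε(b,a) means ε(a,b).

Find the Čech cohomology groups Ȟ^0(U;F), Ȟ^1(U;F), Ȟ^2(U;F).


Ȟ^0 ≅ Z/2, Ȟ^1 ≅ Z/2, Ȟ^2 ≅ Z/2

intersection data:
  U12={q18,q28,q34} U13={q12,q16,q28} U14={q11,q16,q26} U15={q11,q13,q36} U16={q13,q18,q33} U23={q10,q21,q28} U24={q7,q20,q24} U25={q15,q21,q24} U26={q7,q18,q25,q31} U34={q16,q19,q29} U35={q2,q17,q21} U36={q14,q17,q19} U45={q3,q11,q24} U46={q7,q9,q19} U56={q6,q13,q17}
  U123={q28} U126={q18} U134={q16} U145={q11} U156={q13} U235={q21} U245={q24} U246={q7} U346={q19} U356={q17}
C dims 6,15,10; δ0: rk_F2 5; δ1: rk_F2 9
Ȟ^0 = (6 − 5) − 0 = 1, so Ȟ^0 ≅ Z/2
Ȟ^1 = (15 − 9) − 5 = 1, so Ȟ^1 ≅ Z/2
Ȟ^2 = (10 − 0) − 9 = 1, so Ȟ^2 ≅ Z/2


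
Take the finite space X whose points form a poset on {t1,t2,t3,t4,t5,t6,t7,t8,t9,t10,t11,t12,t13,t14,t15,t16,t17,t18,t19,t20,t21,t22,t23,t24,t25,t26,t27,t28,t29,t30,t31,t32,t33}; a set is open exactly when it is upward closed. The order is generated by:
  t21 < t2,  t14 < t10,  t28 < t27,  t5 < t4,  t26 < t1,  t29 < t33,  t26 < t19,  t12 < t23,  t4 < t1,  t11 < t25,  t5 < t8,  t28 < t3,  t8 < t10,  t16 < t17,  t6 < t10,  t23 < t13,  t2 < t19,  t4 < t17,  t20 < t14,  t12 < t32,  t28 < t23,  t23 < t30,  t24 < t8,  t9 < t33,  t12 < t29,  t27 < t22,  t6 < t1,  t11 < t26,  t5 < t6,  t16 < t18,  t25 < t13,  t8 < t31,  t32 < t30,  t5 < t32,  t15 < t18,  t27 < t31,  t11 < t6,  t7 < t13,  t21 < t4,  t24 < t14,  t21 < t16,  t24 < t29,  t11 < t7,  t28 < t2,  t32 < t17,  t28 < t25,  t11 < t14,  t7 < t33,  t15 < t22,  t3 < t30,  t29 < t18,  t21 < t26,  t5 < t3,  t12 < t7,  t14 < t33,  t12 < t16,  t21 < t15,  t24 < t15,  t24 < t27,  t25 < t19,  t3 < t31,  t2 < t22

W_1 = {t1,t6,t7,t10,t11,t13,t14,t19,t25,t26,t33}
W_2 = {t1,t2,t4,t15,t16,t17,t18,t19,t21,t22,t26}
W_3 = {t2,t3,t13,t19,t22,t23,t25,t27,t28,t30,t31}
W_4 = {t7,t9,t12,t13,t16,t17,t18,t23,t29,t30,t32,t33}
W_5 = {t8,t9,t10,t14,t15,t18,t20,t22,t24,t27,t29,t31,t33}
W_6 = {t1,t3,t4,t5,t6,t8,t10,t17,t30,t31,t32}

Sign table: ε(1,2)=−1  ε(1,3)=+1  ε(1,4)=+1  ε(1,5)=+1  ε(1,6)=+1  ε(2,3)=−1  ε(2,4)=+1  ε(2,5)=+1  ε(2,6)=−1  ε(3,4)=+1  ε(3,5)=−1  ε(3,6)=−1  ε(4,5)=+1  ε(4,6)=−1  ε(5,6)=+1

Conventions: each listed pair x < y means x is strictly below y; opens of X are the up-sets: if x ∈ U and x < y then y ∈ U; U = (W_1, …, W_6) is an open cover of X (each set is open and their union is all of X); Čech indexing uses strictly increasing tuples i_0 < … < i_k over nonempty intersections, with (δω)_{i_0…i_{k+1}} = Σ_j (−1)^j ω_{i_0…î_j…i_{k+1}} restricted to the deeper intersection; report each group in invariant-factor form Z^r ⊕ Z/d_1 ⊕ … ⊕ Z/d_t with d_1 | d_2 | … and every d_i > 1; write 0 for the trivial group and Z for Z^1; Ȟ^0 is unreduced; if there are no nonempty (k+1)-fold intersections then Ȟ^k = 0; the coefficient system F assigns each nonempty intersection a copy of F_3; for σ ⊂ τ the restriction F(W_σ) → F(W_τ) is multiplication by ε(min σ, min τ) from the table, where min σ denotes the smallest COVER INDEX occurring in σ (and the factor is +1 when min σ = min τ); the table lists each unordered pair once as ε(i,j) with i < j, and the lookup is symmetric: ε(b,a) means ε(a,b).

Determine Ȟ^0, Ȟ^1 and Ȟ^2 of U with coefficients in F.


Ȟ^0 = 0; Ȟ^1 = 0; Ȟ^2 = Z/3

cover nerve:
  W12={t1,t19,t26} W13={t13,t19,t25} W14={t7,t13,t33} W15={t10,t14,t33} W16={t1,t6,t10} W23={t2,t19,t22} W24={t16,t17,t18} W25={t15,t18,t22} W26={t1,t4,t17} W34={t13,t23,t30} W35={t22,t27,t31} W36={t3,t30,t31} W45={t9,t18,t29,t33} W46={t17,t30,t32} W56={t8,t10,t31}
  W123={t19} W126={t1} W134={t13} W145={t33} W156={t10} W235={t22} W245={t18} W246={t17} W346={t30} W356={t31}
C dims 6,15,10; δ0: rk_F3 6; δ1: rk_F3 9
Ȟ^0: (6−6)−0=0 ⇒ 0
Ȟ^1: (15−9)−6=0 ⇒ 0
Ȟ^2: (10−0)−9=1 ⇒ Z/3


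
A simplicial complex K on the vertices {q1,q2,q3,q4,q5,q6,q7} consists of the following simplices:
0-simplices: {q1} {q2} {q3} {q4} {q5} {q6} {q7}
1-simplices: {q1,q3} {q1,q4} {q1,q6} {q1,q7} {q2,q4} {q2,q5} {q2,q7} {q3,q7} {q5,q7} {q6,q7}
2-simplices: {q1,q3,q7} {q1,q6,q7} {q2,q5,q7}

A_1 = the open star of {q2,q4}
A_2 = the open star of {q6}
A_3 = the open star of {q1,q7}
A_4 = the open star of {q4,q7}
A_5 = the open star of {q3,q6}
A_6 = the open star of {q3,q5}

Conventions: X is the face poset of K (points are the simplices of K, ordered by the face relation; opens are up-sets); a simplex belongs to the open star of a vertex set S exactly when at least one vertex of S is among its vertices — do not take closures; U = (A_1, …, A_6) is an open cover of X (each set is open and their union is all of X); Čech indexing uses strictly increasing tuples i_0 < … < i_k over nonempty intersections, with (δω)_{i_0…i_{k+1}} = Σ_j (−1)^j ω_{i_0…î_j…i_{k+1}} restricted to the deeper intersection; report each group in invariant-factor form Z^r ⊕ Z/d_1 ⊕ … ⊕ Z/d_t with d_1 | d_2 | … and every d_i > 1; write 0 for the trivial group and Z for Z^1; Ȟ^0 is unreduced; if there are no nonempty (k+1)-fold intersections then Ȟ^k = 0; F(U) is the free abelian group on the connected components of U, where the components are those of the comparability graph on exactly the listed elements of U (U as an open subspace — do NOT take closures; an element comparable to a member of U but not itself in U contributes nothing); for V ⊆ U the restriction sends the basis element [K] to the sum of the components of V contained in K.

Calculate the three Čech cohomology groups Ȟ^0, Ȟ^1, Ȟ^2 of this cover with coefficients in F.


intersection data:
  A1={{q2},{q4},{q1,q4},{q2,q4},{q2,q5},{q2,q7},{q2,q5,q7}} A2={{q6},{q1,q6},{q6,q7},{q1,q6,q7}} A3={{q1},{q7},{q1,q3},{q1,q4},{q1,q6},{q1,q7},{q2,q7},{q3,q7},{q5,q7},{q6,q7},{q1,q3,q7},{q1,q6,q7},{q2,q5,q7}} A4={{q4},{q7},{q1,q4},{q1,q7},{q2,q4},{q2,q7},{q3,q7},{q5,q7},{q6,q7},{q1,q3,q7},{q1,q6,q7},{q2,q5,q7}} A5={{q3},{q6},{q1,q3},{q1,q6},{q3,q7},{q6,q7},{q1,q3,q7},{q1,q6,q7}} A6={{q3},{q5},{q1,q3},{q2,q5},{q3,q7},{q5,q7},{q1,q3,q7},{q2,q5,q7}}
  A13={{q1,q4},{q2,q7},{q2,q5,q7}} A14={{q4},{q1,q4},{q2,q4},{q2,q7},{q2,q5,q7}} A16={{q2,q5},{q2,q5,q7}} A23={{q1,q6},{q6,q7},{q1,q6,q7}} A24={{q6,q7},{q1,q6,q7}} A25={{q6},{q1,q6},{q6,q7},{q1,q6,q7}} A34={{q7},{q1,q4},{q1,q7},{q2,q7},{q3,q7},{q5,q7},{q6,q7},{q1,q3,q7},{q1,q6,q7},{q2,q5,q7}} A35={{q1,q3},{q1,q6},{q3,q7},{q6,q7},{q1,q3,q7},{q1,q6,q7}} A36={{q1,q3},{q3,q7},{q5,q7},{q1,q3,q7},{q2,q5,q7}} A45={{q3,q7},{q6,q7},{q1,q3,q7},{q1,q6,q7}} A46={{q3,q7},{q5,q7},{q1,q3,q7},{q2,q5,q7}} A56={{q3},{q1,q3},{q3,q7},{q1,q3,q7}}
  A134={{q1,q4},{q2,q7},{q2,q5,q7}} A136={{q2,q5,q7}} A146={{q2,q5,q7}} A234={{q6,q7},{q1,q6,q7}} A235={{q1,q6},{q6,q7},{q1,q6,q7}} A245={{q6,q7},{q1,q6,q7}} A345={{q3,q7},{q6,q7},{q1,q3,q7},{q1,q6,q7}} A346={{q3,q7},{q5,q7},{q1,q3,q7},{q2,q5,q7}} A356={{q1,q3},{q3,q7},{q1,q3,q7}} A456={{q3,q7},{q1,q3,q7}}
  A1346={{q2,q5,q7}} A2345={{q6,q7},{q1,q6,q7}} A3456={{q3,q7},{q1,q3,q7}}
components per intersection:
  A1: {{q2},{q4},{q1,q4},{q2,q4},{q2,q5},{q2,q7},{q2,q5,q7}}
  A2: {{q6},{q1,q6},{q6,q7},{q1,q6,q7}}
  A3: {{q1},{q7},{q1,q3},{q1,q4},{q1,q6},{q1,q7},{q2,q7},{q3,q7},{q5,q7},{q6,q7},{q1,q3,q7},{q1,q6,q7},{q2,q5,q7}}
  A4: {{q4},{q1,q4},{q2,q4}} {{q7},{q1,q7},{q2,q7},{q3,q7},{q5,q7},{q6,q7},{q1,q3,q7},{q1,q6,q7},{q2,q5,q7}}
  A5: {{q3},{q1,q3},{q3,q7},{q1,q3,q7}} {{q6},{q1,q6},{q6,q7},{q1,q6,q7}}
  A6: {{q3},{q1,q3},{q3,q7},{q1,q3,q7}} {{q5},{q2,q5},{q5,q7},{q2,q5,q7}}
  A13: {{q1,q4}} {{q2,q7},{q2,q5,q7}}
  A14: {{q4},{q1,q4},{q2,q4}} {{q2,q7},{q2,q5,q7}}
  A16: {{q2,q5},{q2,q5,q7}}
  A23: {{q1,q6},{q6,q7},{q1,q6,q7}}
  A24: {{q6,q7},{q1,q6,q7}}
  A25: {{q6},{q1,q6},{q6,q7},{q1,q6,q7}}
  A34: {{q7},{q1,q7},{q2,q7},{q3,q7},{q5,q7},{q6,q7},{q1,q3,q7},{q1,q6,q7},{q2,q5,q7}} {{q1,q4}}
  A35: {{q1,q3},{q3,q7},{q1,q3,q7}} {{q1,q6},{q6,q7},{q1,q6,q7}}
  A36: {{q1,q3},{q3,q7},{q1,q3,q7}} {{q5,q7},{q2,q5,q7}}
  A45: {{q3,q7},{q1,q3,q7}} {{q6,q7},{q1,q6,q7}}
  A46: {{q3,q7},{q1,q3,q7}} {{q5,q7},{q2,q5,q7}}
  A56: {{q3},{q1,q3},{q3,q7},{q1,q3,q7}}
  A134: {{q1,q4}} {{q2,q7},{q2,q5,q7}}
  A136: {{q2,q5,q7}}
  A146: {{q2,q5,q7}}
  A234: {{q6,q7},{q1,q6,q7}}
  A235: {{q1,q6},{q6,q7},{q1,q6,q7}}
  A245: {{q6,q7},{q1,q6,q7}}
  A345: {{q3,q7},{q1,q3,q7}} {{q6,q7},{q1,q6,q7}}
  A346: {{q3,q7},{q1,q3,q7}} {{q5,q7},{q2,q5,q7}}
  A356: {{q1,q3},{q3,q7},{q1,q3,q7}}
  A456: {{q3,q7},{q1,q3,q7}}
  A1346: {{q2,q5,q7}}
  A2345: {{q6,q7},{q1,q6,q7}}
  A3456: {{q3,q7},{q1,q3,q7}}
C dims 9,19,13,3; δ0: rk 8, SNF 1^8; δ1: rk 10, SNF 1^10; δ2: rk 3, SNF 1^3
Ȟ^0 = (9 − 8) − 0 = 1, so Ȟ^0 ≅ Z
Ȟ^1 = (19 − 10) − 8 = 1, so Ȟ^1 ≅ Z
Ȟ^2 = (13 − 3) − 10 = 0, so Ȟ^2 ≅ 0

Ȟ^0 ≅ Z, Ȟ^1 ≅ Z, Ȟ^2 ≅ 0


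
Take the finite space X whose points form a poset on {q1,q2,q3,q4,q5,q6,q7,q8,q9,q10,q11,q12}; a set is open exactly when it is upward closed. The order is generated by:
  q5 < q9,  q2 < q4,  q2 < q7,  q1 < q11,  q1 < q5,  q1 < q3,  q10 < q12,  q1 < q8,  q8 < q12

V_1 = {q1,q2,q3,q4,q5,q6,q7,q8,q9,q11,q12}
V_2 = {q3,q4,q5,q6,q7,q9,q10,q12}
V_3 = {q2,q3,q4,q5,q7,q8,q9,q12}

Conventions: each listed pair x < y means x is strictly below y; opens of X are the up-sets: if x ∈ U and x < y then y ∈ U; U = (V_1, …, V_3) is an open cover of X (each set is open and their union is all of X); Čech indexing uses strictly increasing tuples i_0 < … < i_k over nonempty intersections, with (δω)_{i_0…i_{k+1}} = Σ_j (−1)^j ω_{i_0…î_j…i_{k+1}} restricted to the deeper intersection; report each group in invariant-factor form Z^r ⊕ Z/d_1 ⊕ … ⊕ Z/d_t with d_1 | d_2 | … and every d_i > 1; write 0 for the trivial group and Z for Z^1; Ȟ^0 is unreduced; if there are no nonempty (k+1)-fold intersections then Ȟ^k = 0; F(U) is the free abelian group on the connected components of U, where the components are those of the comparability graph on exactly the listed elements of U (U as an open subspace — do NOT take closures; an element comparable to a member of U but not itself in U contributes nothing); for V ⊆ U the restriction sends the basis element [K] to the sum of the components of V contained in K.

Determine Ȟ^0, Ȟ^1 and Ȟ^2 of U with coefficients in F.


Ȟ^0 ≅ Z^3, Ȟ^1 ≅ 0, Ȟ^2 ≅ 0

nerve of the cover:
  V12={q3,q4,q5,q6,q7,q9,q12} V13={q2,q3,q4,q5,q7,q8,q9,q12} V23={q3,q4,q5,q7,q9,q12}
  V123={q3,q4,q5,q7,q9,q12}
components per intersection:
  V1: {q1,q3,q5,q8,q9,q11,q12} {q2,q4,q7} {q6}
  V2: {q3} {q4} {q5,q9} {q6} {q7} {q10,q12}
  V3: {q2,q4,q7} {q3} {q5,q9} {q8,q12}
  V12: {q3} {q4} {q5,q9} {q6} {q7} {q12}
  V13: {q2,q4,q7} {q3} {q5,q9} {q8,q12}
  V23: {q3} {q4} {q5,q9} {q7} {q12}
  V123: {q3} {q4} {q5,q9} {q7} {q12}
C dims 13,15,5; δ0: rk 10, SNF 1^10; δ1: rk 5, SNF 1^5
Ȟ^0 = (13 − 10) − 0 = 3, so Ȟ^0 ≅ Z^3
Ȟ^1 = (15 − 5) − 10 = 0, so Ȟ^1 ≅ 0
Ȟ^2 = (5 − 0) − 5 = 0, so Ȟ^2 ≅ 0
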